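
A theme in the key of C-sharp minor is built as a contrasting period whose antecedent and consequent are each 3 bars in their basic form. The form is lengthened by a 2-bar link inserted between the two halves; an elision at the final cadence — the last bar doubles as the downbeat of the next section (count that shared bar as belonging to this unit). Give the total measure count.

8 measures

Basic contrasting period: 3 + 3 = 6 bars.
6 (basic form) + 2 (link) = 8.
The elision shares a bar with the next section but does not change this unit's count.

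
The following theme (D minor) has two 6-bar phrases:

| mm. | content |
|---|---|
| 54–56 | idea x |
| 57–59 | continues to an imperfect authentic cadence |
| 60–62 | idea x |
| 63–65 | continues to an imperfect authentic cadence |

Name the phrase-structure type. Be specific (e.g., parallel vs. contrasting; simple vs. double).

repeated phrase

Both phrases have the same opening (x) and the same cadence (imperfect authentic cadence): the second is a restatement, not a consequent, so this is a repeated phrase rather than a period.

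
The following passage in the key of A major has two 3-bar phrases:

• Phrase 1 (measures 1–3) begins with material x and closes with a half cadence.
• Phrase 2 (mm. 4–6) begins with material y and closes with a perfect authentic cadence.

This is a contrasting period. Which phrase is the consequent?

The phrase ending with the weaker cadence (half cadence) is the antecedent; the one ending more conclusively (perfect authentic cadence) is the consequent. The consequent is phrase 2.

phrase 2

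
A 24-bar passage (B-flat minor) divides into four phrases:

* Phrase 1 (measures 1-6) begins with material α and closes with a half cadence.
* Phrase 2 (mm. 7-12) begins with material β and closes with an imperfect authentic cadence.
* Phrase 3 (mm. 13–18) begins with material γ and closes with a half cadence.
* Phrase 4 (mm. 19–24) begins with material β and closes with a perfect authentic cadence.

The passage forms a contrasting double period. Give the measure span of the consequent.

In a double period the four phrases pair into a large antecedent (phrases 1–2, ending imperfect authentic cadence) and a large consequent (phrases 3–4, ending perfect authentic cadence). The consequent spans bars 13-24.

measures 13–24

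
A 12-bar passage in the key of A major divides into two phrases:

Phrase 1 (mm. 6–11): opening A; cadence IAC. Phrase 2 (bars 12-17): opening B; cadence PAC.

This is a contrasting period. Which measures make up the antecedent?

measures 6–11

The phrase ending with the weaker cadence (imperfect authentic cadence) is the antecedent; the one ending more conclusively (perfect authentic cadence) is the consequent. The antecedent is measures 6–11.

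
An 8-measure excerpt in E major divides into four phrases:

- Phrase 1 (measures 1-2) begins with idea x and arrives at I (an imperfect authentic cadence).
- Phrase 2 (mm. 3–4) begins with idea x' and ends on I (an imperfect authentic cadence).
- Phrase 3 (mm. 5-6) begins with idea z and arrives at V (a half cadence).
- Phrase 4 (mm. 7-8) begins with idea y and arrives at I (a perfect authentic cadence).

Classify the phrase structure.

contrasting double period

Four phrases in two halves: the first half (bars 1-4) ends with an imperfect authentic cadence, the second (measures 5-8) with a perfect authentic cadence — a large antecedent–consequent pair, i.e. a double period.
Phrase 3 begins with different material from phrase 1, making it contrasting.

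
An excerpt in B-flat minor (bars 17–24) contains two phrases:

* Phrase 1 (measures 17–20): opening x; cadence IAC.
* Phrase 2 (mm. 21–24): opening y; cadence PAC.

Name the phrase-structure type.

Phrase 1 ends with an imperfect authentic cadence (weaker) and phrase 2 with a perfect authentic cadence (stronger): antecedent + consequent = a period.
The two phrases open with different material (x / y), so the period is contrasting.

contrasting period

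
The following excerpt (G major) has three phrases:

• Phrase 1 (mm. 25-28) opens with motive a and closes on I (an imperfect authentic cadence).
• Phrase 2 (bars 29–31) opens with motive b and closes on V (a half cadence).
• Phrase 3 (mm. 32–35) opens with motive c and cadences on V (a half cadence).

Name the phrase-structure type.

The final phrase closes with a half cadence, which is not stronger than the preceding half cadence; the 3 phrases lack an overall antecedent–consequent design and so form a phrase group.

phrase group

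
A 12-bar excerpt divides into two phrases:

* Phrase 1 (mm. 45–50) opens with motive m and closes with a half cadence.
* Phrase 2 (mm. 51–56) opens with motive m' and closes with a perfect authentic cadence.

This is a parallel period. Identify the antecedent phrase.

The phrase ending with the weaker cadence (half cadence) is the antecedent; the one ending more conclusively (perfect authentic cadence) is the consequent. The antecedent is phrase 1.

phrase 1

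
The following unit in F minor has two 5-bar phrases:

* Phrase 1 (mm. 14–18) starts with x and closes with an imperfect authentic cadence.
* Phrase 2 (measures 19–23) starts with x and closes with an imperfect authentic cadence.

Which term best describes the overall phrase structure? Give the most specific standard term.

repeated phrase

Both phrases have the same opening (x) and the same cadence (imperfect authentic cadence): the second is a restatement, not a consequent, so this is a repeated phrase rather than a period.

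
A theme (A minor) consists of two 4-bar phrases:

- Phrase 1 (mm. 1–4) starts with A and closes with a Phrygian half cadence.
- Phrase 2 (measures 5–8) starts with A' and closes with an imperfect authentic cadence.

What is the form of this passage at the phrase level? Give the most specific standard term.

Phrase 1 ends with a Phrygian half cadence (weaker) and phrase 2 with an imperfect authentic cadence (stronger): antecedent + consequent = a period.
The two phrases open with the same material (A / A'), so the period is parallel.

parallel period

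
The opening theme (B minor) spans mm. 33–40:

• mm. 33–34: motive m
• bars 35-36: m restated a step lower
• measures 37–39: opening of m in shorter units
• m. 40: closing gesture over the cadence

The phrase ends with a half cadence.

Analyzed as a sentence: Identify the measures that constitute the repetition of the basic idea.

measures 35–36

The presentation of a sentence is the basic idea (mm. 33–34) plus its repetition (mm. 35–36); the repetition of the basic idea is therefore mm. 35-36.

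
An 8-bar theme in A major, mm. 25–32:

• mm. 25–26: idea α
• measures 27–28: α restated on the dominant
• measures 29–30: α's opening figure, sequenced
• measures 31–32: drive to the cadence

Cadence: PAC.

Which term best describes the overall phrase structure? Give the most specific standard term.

Basic idea (mm. 25–26) + its repetition (bars 27–28) form the presentation; fragmentation and cadence (measures 29–32) form the continuation — the 8-bar whole is a sentence.

sentence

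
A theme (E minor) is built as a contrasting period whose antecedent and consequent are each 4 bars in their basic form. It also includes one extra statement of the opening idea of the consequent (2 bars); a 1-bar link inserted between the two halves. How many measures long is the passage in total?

Basic contrasting period: 4 + 4 = 8 bars.
8 (basic form) + 2 (extra statement) + 1 (link) = 11.

11 measures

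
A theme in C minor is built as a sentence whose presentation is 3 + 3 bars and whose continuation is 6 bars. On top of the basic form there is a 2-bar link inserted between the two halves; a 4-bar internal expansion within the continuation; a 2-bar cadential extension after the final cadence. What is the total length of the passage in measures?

Basic sentence: 3 + 3 + 6 = 12 bars.
12 (basic form) + 2 (link) + 4 (internal expansion) + 2 (cadential extension) = 20.

20 measures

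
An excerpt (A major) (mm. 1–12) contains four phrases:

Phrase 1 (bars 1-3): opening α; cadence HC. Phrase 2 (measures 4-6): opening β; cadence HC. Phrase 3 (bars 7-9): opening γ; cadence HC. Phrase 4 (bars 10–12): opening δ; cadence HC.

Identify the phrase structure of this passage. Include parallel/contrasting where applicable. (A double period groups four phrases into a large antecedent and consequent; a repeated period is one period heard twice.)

phrase group

Phrase 4 ends with a half cadence, no stronger than phrase 2's half cadence, so the four phrases do not form a double period; nor do phrases 3–4 duplicate 1–2, so it is not a repeated period. With no phrase reaching a conclusive cadence, the passage is a phrase group.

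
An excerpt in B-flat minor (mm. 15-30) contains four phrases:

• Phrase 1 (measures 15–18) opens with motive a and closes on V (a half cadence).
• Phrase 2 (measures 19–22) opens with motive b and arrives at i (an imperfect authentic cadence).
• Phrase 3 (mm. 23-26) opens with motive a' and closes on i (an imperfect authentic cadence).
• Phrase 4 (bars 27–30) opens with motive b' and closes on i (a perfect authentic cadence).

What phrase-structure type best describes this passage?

parallel double period

Four phrases in two halves: the first half (mm. 15–22) ends with an imperfect authentic cadence, the second (bars 23–30) with a perfect authentic cadence — a large antecedent–consequent pair, i.e. a double period.
Phrase 3 begins with the same material as phrase 1, making it parallel.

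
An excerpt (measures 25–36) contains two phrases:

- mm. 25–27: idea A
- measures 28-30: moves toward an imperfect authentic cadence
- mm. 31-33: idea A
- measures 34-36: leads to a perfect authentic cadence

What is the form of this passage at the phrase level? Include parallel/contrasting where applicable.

Phrase 1 ends with an imperfect authentic cadence (weaker) and phrase 2 with a perfect authentic cadence (stronger): antecedent + consequent = a period.
The two phrases open with the same material (A / A), so the period is parallel.

parallel period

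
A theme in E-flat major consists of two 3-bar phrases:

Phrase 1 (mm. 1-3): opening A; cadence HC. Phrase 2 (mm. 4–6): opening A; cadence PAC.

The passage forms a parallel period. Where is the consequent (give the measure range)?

measures 4–6

The antecedent is the phrase ending with the weaker cadence (half cadence, phrase 1) and the consequent the one ending more conclusively (perfect authentic cadence, phrase 2); the consequent is bars 4–6.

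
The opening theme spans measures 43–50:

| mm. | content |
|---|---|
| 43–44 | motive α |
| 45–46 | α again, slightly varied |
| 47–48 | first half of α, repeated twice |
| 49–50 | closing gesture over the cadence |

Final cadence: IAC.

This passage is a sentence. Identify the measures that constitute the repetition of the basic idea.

The presentation of a sentence is the basic idea (measures 43-44) plus its repetition (bars 45–46); the repetition of the basic idea is therefore measures 45–46.

measures 45–46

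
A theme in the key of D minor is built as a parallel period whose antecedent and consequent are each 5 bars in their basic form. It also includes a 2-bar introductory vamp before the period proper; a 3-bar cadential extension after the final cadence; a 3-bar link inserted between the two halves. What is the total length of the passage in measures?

Basic parallel period: 5 + 5 = 10 bars.
10 (basic form) + 2 (introduction) + 3 (cadential extension) + 3 (link) = 18.

18 measures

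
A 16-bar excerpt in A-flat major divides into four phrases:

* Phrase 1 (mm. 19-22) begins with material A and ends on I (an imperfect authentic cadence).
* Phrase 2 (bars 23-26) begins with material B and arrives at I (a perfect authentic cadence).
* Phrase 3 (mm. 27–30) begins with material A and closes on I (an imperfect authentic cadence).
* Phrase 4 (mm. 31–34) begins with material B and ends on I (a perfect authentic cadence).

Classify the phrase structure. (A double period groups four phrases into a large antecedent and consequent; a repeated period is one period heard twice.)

The cadence pattern IAC–PAC–IAC–PAC is weak–strong twice, and phrases 3–4 restate phrases 1–2: a period heard twice, not a double period (which would end weakly at phrase 2).

repeated period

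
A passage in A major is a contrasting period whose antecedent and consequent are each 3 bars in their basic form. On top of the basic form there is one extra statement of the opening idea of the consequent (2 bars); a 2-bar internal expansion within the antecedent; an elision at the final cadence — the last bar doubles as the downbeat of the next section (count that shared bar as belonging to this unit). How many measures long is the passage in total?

10 measures

Basic contrasting period: 3 + 3 = 6 bars.
6 (basic form) + 2 (extra statement) + 2 (internal expansion) = 10.
The elision shares a bar with the next section but does not change this unit's count.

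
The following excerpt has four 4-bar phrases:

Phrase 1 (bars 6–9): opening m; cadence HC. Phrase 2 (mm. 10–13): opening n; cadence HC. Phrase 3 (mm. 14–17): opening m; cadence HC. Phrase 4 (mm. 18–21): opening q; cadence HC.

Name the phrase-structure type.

phrase group

Phrase 4 ends with a half cadence, no stronger than phrase 2's half cadence, so the four phrases do not form a double period; nor do phrases 3–4 duplicate 1–2, so it is not a repeated period. With no phrase reaching a conclusive cadence, the passage is a phrase group.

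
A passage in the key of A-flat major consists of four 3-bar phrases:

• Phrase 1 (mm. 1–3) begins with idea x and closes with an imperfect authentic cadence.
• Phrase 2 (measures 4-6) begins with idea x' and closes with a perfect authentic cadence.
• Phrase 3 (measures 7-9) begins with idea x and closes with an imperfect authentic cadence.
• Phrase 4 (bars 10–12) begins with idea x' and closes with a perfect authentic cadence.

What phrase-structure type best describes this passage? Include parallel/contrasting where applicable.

repeated period

The cadence pattern IAC–PAC–IAC–PAC is weak–strong twice, and phrases 3–4 restate phrases 1–2: a period heard twice, not a double period (which would end weakly at phrase 2).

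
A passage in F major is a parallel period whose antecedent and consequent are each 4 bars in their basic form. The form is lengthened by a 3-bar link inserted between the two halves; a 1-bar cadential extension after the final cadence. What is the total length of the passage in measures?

Basic parallel period: 4 + 4 = 8 bars.
8 (basic form) + 3 (link) + 1 (cadential extension) = 12.

12 measures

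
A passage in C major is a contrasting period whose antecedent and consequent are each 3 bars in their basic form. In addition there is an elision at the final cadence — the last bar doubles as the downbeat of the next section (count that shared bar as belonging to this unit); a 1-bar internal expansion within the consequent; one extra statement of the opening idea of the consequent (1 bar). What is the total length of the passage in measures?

Basic contrasting period: 3 + 3 = 6 bars.
6 (basic form) + 1 (internal expansion) + 1 (extra statement) = 8.
The elision shares a bar with the next section but does not change this unit's count.

8 measures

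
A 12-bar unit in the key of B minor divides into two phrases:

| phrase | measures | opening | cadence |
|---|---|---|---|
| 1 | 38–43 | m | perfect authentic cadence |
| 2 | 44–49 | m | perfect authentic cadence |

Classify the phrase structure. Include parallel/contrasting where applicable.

Both phrases have the same opening (m) and the same cadence (perfect authentic cadence): the second is a restatement, not a consequent, so this is a repeated phrase rather than a period.

repeated phrase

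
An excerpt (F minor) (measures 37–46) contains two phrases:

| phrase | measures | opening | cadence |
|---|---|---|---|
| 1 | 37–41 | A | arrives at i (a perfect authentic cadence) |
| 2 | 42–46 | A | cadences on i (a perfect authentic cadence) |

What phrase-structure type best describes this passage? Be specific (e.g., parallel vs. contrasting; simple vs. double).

Both phrases have the same opening (A) and the same cadence (perfect authentic cadence): the second is a restatement, not a consequent, so this is a repeated phrase rather than a period.

repeated phrase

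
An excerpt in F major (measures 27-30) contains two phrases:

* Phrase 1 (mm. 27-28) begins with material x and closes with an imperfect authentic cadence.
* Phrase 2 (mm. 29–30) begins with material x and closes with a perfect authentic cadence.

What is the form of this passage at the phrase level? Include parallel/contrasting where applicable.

parallel period

Phrase 1 ends with an imperfect authentic cadence (weaker) and phrase 2 with a perfect authentic cadence (stronger): antecedent + consequent = a period.
The two phrases open with the same material (x / x), so the period is parallel.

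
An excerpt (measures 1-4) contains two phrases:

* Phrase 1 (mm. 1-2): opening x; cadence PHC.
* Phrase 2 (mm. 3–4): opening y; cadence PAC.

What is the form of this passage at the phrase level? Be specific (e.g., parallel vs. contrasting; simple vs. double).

Phrase 1 ends with a Phrygian half cadence (weaker) and phrase 2 with a perfect authentic cadence (stronger): antecedent + consequent = a period.
The two phrases open with different material (x / y), so the period is contrasting.

contrasting period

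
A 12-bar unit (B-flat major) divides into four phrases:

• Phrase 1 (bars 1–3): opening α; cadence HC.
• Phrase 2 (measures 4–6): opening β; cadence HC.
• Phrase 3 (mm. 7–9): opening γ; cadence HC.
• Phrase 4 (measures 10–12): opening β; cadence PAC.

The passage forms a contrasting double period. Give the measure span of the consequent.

In a double period the four phrases pair into a large antecedent (phrases 1–2, ending half cadence) and a large consequent (phrases 3–4, ending perfect authentic cadence). The consequent spans mm. 7–12.

measures 7–12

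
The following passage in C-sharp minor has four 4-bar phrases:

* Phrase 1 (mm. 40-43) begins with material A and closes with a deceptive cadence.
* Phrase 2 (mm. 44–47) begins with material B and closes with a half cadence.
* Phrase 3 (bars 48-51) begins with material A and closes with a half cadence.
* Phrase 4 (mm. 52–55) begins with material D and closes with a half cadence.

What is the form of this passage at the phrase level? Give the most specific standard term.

phrase group

Phrase 4 ends with a half cadence, no stronger than phrase 2's half cadence, so the four phrases do not form a double period; nor do phrases 3–4 duplicate 1–2, so it is not a repeated period. With no phrase reaching a conclusive cadence, the passage is a phrase group.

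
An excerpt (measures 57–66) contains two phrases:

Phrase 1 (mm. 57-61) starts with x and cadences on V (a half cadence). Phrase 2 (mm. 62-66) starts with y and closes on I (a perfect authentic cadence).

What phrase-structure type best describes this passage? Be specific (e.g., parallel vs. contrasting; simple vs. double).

contrasting period

Phrase 1 ends with a half cadence (weaker) and phrase 2 with a perfect authentic cadence (stronger): antecedent + consequent = a period.
The two phrases open with different material (x / y), so the period is contrasting.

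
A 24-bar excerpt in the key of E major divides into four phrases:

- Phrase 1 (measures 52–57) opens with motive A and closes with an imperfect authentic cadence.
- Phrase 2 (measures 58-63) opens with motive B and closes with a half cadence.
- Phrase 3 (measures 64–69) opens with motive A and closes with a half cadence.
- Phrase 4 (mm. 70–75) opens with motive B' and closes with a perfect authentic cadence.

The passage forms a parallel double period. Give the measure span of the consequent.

In a double period the four phrases pair into a large antecedent (phrases 1–2, ending half cadence) and a large consequent (phrases 3–4, ending perfect authentic cadence). The consequent spans mm. 64–75.

measures 64–75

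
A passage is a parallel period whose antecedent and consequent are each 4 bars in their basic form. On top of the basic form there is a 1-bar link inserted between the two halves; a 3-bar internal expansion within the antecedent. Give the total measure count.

12 measures

Basic parallel period: 4 + 4 = 8 bars.
8 (basic form) + 1 (link) + 3 (internal expansion) = 12.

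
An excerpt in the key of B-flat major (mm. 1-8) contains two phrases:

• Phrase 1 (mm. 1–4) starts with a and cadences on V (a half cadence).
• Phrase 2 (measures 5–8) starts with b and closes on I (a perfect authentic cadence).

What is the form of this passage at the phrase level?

contrasting period

Phrase 1 ends with a half cadence (weaker) and phrase 2 with a perfect authentic cadence (stronger): antecedent + consequent = a period.
The two phrases open with different material (a / b), so the period is contrasting.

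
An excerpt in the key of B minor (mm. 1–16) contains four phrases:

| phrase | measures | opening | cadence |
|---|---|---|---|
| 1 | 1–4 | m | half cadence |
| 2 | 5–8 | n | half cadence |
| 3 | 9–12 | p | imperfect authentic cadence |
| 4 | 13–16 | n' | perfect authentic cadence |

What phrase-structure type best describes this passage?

contrasting double period

Four phrases in two halves: the first half (mm. 1–8) ends with a half cadence, the second (measures 9-16) with a perfect authentic cadence — a large antecedent–consequent pair, i.e. a double period.
Phrase 3 begins with different material from phrase 1, making it contrasting.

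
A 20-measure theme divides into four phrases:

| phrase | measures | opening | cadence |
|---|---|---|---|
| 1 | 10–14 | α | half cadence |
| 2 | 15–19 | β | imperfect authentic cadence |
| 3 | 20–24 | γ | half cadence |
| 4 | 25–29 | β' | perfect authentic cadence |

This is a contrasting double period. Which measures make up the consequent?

In a double period the first pair of phrases (ending imperfect authentic cadence) is the large antecedent and the second pair (ending perfect authentic cadence) is the large consequent; the consequent is measures 20–29.

measures 20–29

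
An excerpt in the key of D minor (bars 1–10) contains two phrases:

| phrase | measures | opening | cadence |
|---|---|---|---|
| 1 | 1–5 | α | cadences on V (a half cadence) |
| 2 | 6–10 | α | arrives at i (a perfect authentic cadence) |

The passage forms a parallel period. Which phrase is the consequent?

The phrase ending with the weaker cadence (half cadence) is the antecedent; the one ending more conclusively (perfect authentic cadence) is the consequent. The consequent is phrase 2.

phrase 2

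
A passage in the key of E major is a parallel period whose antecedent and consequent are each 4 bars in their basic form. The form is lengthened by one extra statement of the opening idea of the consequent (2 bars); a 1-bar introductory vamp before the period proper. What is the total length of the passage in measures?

Basic parallel period: 4 + 4 = 8 bars.
8 (basic form) + 2 (extra statement) + 1 (introduction) = 11.

11 measures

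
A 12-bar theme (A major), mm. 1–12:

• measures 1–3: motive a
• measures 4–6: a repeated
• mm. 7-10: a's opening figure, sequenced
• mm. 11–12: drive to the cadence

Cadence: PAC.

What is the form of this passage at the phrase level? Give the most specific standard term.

Basic idea (bars 1-3) + its repetition (bars 4-6) form the presentation; fragmentation and cadence (measures 7-12) form the continuation — the 12-bar whole is a sentence.

sentence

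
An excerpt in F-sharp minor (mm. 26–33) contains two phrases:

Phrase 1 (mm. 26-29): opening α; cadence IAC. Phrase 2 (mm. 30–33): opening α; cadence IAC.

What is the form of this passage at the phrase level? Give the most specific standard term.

Both phrases have the same opening (α) and the same cadence (imperfect authentic cadence): the second is a restatement, not a consequent, so this is a repeated phrase rather than a period.

repeated phrase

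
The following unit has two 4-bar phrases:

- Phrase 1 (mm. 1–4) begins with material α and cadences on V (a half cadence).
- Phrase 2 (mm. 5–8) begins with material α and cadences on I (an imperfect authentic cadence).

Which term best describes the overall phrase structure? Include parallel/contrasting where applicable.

parallel period

Phrase 1 ends with a half cadence (weaker) and phrase 2 with an imperfect authentic cadence (stronger): antecedent + consequent = a period.
The two phrases open with the same material (α / α), so the period is parallel.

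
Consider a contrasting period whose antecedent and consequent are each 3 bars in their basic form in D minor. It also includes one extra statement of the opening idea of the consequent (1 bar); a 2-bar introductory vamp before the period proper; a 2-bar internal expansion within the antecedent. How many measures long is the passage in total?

Basic contrasting period: 3 + 3 = 6 bars.
6 (basic form) + 1 (extra statement) + 2 (introduction) + 2 (internal expansion) = 11.

11 measures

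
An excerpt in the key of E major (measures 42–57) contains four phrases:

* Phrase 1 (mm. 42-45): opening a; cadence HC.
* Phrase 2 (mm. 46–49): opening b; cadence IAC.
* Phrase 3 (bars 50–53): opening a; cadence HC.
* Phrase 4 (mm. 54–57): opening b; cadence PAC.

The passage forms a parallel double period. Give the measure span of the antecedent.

In a double period the first pair of phrases (ending imperfect authentic cadence) is the large antecedent and the second pair (ending perfect authentic cadence) is the large consequent; the antecedent is measures 42–49.

measures 42–49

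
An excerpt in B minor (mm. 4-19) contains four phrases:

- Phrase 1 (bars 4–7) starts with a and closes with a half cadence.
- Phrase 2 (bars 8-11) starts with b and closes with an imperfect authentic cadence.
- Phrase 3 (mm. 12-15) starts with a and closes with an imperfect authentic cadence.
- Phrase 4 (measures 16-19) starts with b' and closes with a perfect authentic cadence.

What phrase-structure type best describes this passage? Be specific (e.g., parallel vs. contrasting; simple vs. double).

parallel double period

Four phrases in two halves: the first half (mm. 4–11) ends with an imperfect authentic cadence, the second (mm. 12–19) with a perfect authentic cadence — a large antecedent–consequent pair, i.e. a double period.
Phrase 3 begins with the same material as phrase 1, making it parallel.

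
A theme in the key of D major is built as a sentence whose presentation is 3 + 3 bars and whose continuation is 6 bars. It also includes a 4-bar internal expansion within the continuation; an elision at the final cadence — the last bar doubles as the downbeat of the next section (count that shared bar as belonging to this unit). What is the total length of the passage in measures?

16 measures

Basic sentence: 3 + 3 + 6 = 12 bars.
12 (basic form) + 4 (internal expansion) = 16.
The elision shares a bar with the next section but does not change this unit's count.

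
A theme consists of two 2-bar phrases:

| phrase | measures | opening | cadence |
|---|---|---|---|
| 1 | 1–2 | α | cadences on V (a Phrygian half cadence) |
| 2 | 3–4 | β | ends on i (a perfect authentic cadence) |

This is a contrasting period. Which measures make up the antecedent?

The phrase ending with the weaker cadence (Phrygian half cadence) is the antecedent; the one ending more conclusively (perfect authentic cadence) is the consequent. The antecedent is measures 1–2.

measures 1–2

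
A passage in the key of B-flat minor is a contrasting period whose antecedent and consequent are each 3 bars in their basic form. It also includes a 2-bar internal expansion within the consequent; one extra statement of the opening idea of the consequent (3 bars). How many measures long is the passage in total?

11 measures

Basic contrasting period: 3 + 3 = 6 bars.
6 (basic form) + 2 (internal expansion) + 3 (extra statement) = 11.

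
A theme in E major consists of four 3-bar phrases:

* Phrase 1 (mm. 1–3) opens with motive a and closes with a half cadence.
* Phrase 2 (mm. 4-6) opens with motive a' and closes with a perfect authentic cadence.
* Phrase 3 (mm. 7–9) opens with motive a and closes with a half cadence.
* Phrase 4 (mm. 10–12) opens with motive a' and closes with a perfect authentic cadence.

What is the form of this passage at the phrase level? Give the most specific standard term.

repeated period

The cadence pattern HC–PAC–HC–PAC is weak–strong twice, and phrases 3–4 restate phrases 1–2: a period heard twice, not a double period (which would end weakly at phrase 2).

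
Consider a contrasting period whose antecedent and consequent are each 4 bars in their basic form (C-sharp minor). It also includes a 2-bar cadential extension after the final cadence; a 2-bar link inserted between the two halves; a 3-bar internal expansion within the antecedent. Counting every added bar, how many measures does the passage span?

Basic contrasting period: 4 + 4 = 8 bars.
8 (basic form) + 2 (cadential extension) + 2 (link) + 3 (internal expansion) = 15.

15 measures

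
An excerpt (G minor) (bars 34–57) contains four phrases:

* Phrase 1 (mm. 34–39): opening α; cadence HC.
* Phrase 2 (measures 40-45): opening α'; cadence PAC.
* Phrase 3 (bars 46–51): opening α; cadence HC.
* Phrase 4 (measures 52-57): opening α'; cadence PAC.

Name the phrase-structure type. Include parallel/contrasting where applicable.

The cadence pattern HC–PAC–HC–PAC is weak–strong twice, and phrases 3–4 restate phrases 1–2: a period heard twice, not a double period (which would end weakly at phrase 2).

repeated period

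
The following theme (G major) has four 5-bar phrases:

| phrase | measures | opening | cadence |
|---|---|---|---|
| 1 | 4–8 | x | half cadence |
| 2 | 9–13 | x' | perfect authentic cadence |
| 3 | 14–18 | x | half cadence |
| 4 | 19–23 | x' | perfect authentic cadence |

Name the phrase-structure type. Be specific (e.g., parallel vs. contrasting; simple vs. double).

repeated period

The cadence pattern HC–PAC–HC–PAC is weak–strong twice, and phrases 3–4 restate phrases 1–2: a period heard twice, not a double period (which would end weakly at phrase 2).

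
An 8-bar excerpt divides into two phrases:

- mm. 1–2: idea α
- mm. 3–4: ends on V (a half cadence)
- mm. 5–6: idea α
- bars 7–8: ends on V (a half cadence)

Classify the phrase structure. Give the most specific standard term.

repeated phrase

Both phrases have the same opening (α) and the same cadence (half cadence): the second is a restatement, not a consequent, so this is a repeated phrase rather than a period.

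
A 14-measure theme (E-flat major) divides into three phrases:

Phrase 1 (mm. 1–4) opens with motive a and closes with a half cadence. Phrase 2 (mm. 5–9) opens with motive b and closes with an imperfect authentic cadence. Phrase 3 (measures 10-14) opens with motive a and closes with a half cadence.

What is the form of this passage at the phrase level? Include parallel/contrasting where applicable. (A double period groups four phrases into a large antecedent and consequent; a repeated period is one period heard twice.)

phrase group

The final phrase closes with a half cadence, which is not stronger than the preceding imperfect authentic cadence; the 3 phrases lack an overall antecedent–consequent design and so form a phrase group.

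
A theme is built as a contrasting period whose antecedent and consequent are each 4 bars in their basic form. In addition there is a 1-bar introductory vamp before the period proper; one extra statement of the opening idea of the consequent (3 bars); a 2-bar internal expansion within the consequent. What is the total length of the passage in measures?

14 measures

Basic contrasting period: 4 + 4 = 8 bars.
8 (basic form) + 1 (introduction) + 3 (extra statement) + 2 (internal expansion) = 14.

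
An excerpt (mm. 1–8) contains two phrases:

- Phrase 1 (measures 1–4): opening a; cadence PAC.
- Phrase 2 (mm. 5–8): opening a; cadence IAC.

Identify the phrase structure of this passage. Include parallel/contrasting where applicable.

phrase group

The second phrase closes with an imperfect authentic cadence, which is not stronger than the first phrase's perfect authentic cadence; without a weak→strong cadential pair there is no antecedent–consequent relationship, so this is a phrase group rather than a period.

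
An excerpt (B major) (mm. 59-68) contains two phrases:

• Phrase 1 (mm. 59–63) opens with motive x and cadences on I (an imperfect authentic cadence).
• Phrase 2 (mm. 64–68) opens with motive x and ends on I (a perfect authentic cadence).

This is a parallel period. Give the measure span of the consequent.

The phrase ending with the weaker cadence (imperfect authentic cadence) is the antecedent; the one ending more conclusively (perfect authentic cadence) is the consequent. The consequent is measures 64–68.

measures 64–68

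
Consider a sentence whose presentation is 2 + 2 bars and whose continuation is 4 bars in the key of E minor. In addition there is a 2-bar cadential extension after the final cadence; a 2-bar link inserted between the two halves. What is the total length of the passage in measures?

Basic sentence: 2 + 2 + 4 = 8 bars.
8 (basic form) + 2 (cadential extension) + 2 (link) = 12.

12 measures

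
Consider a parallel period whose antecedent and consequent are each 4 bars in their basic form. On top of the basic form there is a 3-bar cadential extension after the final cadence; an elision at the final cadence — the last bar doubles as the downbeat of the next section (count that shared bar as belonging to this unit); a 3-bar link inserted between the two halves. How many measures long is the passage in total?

14 measures

Basic parallel period: 4 + 4 = 8 bars.
8 (basic form) + 3 (cadential extension) + 3 (link) = 14.
The elision shares a bar with the next section but does not change this unit's count.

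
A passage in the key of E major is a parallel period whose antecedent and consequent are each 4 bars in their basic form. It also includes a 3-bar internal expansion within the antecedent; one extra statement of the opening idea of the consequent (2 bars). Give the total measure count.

13 measures

Basic parallel period: 4 + 4 = 8 bars.
8 (basic form) + 3 (internal expansion) + 2 (extra statement) = 13.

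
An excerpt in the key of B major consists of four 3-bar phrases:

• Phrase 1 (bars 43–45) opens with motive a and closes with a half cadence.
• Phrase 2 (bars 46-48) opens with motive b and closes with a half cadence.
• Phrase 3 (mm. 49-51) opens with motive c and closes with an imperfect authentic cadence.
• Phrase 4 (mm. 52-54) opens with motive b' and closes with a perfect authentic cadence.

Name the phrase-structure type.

contrasting double period

Four phrases in two halves: the first half (mm. 43–48) ends with a half cadence, the second (mm. 49-54) with a perfect authentic cadence — a large antecedent–consequent pair, i.e. a double period.
Phrase 3 begins with different material from phrase 1, making it contrasting.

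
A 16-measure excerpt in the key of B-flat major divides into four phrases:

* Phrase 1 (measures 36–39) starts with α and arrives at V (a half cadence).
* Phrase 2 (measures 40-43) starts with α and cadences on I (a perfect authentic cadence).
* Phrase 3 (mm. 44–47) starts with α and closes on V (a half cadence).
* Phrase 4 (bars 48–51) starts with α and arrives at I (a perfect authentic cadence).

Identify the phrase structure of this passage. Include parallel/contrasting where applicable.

The cadence pattern HC–PAC–HC–PAC is weak–strong twice, and phrases 3–4 restate phrases 1–2: a period heard twice, not a double period (which would end weakly at phrase 2).

repeated period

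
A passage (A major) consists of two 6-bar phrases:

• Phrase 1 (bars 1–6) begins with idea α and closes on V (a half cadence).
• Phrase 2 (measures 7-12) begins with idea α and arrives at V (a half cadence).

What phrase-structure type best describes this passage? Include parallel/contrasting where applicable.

repeated phrase

Both phrases have the same opening (α) and the same cadence (half cadence): the second is a restatement, not a consequent, so this is a repeated phrase rather than a period.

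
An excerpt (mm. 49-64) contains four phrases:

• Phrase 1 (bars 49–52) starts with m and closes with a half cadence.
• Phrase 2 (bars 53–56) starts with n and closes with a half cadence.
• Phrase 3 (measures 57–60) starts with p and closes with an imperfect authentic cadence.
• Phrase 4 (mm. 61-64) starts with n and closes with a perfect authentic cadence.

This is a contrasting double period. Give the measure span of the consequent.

In a double period the first pair of phrases (ending half cadence) is the large antecedent and the second pair (ending perfect authentic cadence) is the large consequent; the consequent is measures 57–64.

measures 57–64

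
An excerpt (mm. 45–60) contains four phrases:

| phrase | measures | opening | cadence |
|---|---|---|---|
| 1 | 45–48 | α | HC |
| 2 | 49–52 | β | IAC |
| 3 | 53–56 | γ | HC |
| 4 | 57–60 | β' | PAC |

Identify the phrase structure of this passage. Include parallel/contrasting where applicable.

contrasting double period

Four phrases in two halves: the first half (mm. 45–52) ends with an imperfect authentic cadence, the second (mm. 53–60) with a perfect authentic cadence — a large antecedent–consequent pair, i.e. a double period.
Phrase 3 begins with different material from phrase 1, making it contrasting.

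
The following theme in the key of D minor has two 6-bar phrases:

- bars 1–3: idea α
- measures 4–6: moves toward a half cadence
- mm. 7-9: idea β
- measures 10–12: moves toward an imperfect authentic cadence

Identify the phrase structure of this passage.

Phrase 1 ends with a half cadence (weaker) and phrase 2 with an imperfect authentic cadence (stronger): antecedent + consequent = a period.
The two phrases open with different material (α / β), so the period is contrasting.

contrasting period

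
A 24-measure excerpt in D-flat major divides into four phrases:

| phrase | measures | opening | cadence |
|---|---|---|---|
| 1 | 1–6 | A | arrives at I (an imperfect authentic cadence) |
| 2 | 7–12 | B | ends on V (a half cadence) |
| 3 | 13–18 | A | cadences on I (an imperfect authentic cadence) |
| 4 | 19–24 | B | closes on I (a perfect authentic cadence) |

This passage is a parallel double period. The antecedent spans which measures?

measures 1–12

In a double period the four phrases pair into a large antecedent (phrases 1–2, ending half cadence) and a large consequent (phrases 3–4, ending perfect authentic cadence). The antecedent spans mm. 1–12.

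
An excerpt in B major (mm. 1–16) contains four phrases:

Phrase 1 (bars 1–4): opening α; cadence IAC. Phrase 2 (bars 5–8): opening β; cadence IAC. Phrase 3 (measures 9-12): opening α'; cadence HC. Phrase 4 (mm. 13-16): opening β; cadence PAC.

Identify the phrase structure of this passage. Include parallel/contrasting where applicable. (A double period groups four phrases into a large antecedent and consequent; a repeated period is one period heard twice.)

Four phrases in two halves: the first half (mm. 1–8) ends with an imperfect authentic cadence, the second (mm. 9–16) with a perfect authentic cadence — a large antecedent–consequent pair, i.e. a double period.
Phrase 3 begins with the same material as phrase 1, making it parallel.

parallel double period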